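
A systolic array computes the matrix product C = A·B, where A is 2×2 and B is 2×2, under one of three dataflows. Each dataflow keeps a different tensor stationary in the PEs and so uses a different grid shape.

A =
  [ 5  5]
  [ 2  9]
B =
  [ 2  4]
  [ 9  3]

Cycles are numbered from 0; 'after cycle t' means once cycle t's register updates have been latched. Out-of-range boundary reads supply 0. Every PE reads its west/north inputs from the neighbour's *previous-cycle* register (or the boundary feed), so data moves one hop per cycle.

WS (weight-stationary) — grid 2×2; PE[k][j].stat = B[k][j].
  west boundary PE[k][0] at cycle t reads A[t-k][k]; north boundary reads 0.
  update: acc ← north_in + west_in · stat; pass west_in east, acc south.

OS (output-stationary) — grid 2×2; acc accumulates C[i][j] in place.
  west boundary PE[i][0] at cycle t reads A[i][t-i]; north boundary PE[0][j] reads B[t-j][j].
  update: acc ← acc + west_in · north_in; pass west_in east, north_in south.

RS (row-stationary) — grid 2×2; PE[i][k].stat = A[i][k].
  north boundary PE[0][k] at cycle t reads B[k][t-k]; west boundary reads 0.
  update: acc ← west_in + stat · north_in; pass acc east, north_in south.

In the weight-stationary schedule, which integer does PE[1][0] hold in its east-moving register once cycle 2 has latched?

WS 2×2: PE[1][0] cycle-by-cycle (with neighbour feeds):
  @0  [0,0]  acc 10  |  →5  ↓10
  @0  [1,0]  acc 0  |  →0  ↓0
  @1  [0,0]  acc 4  |  →2  ↓4
  @1  [1,0]  acc 55  |  →5  ↓55
  @2  [0,0]  acc 0  |  →0  ↓0
  @2  [1,0]  acc 85  |  →9  ↓85

register = 9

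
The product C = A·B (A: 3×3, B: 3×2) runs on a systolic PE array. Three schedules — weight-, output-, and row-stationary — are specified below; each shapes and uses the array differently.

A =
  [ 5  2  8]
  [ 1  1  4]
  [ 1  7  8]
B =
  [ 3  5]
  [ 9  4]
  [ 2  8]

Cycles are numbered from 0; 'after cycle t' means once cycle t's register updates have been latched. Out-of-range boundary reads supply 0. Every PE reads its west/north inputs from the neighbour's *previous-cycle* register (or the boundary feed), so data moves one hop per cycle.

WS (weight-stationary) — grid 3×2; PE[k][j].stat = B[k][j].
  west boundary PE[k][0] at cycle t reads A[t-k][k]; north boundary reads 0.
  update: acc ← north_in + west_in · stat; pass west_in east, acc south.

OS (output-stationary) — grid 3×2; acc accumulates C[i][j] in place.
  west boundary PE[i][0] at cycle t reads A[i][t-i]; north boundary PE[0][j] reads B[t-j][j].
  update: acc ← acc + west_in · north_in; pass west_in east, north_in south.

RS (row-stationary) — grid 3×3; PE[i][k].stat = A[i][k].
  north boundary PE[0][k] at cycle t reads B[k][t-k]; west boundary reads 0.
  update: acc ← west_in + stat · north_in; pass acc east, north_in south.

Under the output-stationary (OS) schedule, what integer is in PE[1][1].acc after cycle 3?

OS on a 3×2 grid — tracing PE[1][1] and its feeders:
  after 0 — PE[0][1] acc=0, pass-E 0, pass-S 0
  after 0 — PE[1][0] acc=0, pass-E 0, pass-S 0
  after 0 — PE[1][1] acc=0, pass-E 0, pass-S 0
  after 1 — PE[0][1] acc=25, pass-E 5, pass-S 5
  after 1 — PE[1][0] acc=3, pass-E 1, pass-S 3
  after 1 — PE[1][1] acc=0, pass-E 0, pass-S 0
  after 2 — PE[0][1] acc=33, pass-E 2, pass-S 4
  after 2 — PE[1][0] acc=12, pass-E 1, pass-S 9
  after 2 — PE[1][1] acc=5, pass-E 1, pass-S 5
  after 3 — PE[0][1] acc=97, pass-E 8, pass-S 8
  after 3 — PE[1][0] acc=20, pass-E 4, pass-S 2
  after 3 — PE[1][1] acc=9, pass-E 1, pass-S 4

PE[1][1].acc = 9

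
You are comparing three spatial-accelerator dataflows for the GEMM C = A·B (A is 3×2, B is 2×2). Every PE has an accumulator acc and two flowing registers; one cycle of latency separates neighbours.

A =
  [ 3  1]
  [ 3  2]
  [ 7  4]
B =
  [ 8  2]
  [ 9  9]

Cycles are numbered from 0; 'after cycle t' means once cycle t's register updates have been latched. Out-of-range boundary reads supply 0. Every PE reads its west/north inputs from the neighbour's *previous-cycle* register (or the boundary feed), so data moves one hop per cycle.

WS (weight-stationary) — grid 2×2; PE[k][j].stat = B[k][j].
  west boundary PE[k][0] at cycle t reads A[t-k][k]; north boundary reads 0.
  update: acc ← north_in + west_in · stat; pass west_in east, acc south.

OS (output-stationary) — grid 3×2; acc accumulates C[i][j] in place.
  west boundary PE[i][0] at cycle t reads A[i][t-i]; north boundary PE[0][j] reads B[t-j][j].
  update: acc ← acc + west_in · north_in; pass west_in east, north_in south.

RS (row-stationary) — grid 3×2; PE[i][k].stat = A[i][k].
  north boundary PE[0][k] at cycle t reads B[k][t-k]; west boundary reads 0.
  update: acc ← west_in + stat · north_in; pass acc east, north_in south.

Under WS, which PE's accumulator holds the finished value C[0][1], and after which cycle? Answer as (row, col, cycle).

(row, col, cycle) = (1, 1, 2)

WS: C[0][1] accumulates in PE[1][1]:
  t=0 PE[1][1]: acc=0 h=0 v=0
  t=1 PE[1][1]: acc=0 h=0 v=0
  t=2 PE[1][1]: acc=15 h=1 v=15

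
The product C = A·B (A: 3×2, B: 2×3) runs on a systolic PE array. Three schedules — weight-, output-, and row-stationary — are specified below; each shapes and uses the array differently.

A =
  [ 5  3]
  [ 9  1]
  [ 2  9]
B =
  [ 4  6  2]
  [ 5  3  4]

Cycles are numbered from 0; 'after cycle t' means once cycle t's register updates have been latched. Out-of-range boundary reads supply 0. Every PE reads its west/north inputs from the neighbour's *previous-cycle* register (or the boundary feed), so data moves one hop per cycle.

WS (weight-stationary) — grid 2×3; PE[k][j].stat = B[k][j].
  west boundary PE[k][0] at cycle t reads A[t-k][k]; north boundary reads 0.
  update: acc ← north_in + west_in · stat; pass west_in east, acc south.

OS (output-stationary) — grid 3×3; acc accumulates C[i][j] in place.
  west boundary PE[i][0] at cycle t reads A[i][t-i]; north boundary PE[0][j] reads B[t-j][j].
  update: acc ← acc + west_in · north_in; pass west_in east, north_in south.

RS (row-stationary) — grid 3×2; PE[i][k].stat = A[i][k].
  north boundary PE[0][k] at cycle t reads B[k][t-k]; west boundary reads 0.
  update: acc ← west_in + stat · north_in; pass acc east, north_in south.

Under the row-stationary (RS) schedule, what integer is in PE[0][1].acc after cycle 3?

Tracing RS — 3×2 array, target PE[0][1]:
  after 0 — PE[0][0] acc=20, pass-E 20, pass-S 4
  after 0 — PE[0][1] acc=0, pass-E 0, pass-S 0
  after 1 — PE[0][0] acc=30, pass-E 30, pass-S 6
  after 1 — PE[0][1] acc=35, pass-E 35, pass-S 5
  after 2 — PE[0][0] acc=10, pass-E 10, pass-S 2
  after 2 — PE[0][1] acc=39, pass-E 39, pass-S 3
  after 3 — PE[0][0] acc=0, pass-E 0, pass-S 0
  after 3 — PE[0][1] acc=22, pass-E 22, pass-S 4

PE[0][1].acc = 22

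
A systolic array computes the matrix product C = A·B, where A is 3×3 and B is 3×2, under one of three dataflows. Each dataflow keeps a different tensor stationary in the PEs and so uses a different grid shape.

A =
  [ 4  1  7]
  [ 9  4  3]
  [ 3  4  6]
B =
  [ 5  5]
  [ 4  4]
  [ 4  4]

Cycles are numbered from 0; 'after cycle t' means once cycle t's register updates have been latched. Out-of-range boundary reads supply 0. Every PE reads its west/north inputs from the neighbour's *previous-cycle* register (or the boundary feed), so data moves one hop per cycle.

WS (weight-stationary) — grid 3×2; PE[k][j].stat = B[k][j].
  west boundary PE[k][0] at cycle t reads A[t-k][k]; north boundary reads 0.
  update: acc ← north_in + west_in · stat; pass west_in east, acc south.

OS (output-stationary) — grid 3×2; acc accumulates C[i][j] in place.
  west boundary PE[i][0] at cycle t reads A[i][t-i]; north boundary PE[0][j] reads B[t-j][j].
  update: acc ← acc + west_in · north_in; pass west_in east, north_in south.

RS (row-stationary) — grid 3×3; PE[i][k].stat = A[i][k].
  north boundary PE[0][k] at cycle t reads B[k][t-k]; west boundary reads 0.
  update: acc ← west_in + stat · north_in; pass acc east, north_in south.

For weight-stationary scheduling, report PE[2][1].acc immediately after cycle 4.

WS (3×2). Following PE[2][1] plus its west/north inputs:
  @0  [1,1]  acc 0  |  →0  ↓0
  @0  [2,0]  acc 0  |  →0  ↓0
  @0  [2,1]  acc 0  |  →0  ↓0
  @1  [1,1]  acc 0  |  →0  ↓0
  @1  [2,0]  acc 0  |  →0  ↓0
  @1  [2,1]  acc 0  |  →0  ↓0
  @2  [1,1]  acc 24  |  →1  ↓24
  @2  [2,0]  acc 52  |  →7  ↓52
  @2  [2,1]  acc 0  |  →0  ↓0
  @3  [1,1]  acc 61  |  →4  ↓61
  @3  [2,0]  acc 73  |  →3  ↓73
  @3  [2,1]  acc 52  |  →7  ↓52
  @4  [1,1]  acc 31  |  →4  ↓31
  @4  [2,0]  acc 55  |  →6  ↓55
  @4  [2,1]  acc 73  |  →3  ↓73

PE[2][1].acc = 73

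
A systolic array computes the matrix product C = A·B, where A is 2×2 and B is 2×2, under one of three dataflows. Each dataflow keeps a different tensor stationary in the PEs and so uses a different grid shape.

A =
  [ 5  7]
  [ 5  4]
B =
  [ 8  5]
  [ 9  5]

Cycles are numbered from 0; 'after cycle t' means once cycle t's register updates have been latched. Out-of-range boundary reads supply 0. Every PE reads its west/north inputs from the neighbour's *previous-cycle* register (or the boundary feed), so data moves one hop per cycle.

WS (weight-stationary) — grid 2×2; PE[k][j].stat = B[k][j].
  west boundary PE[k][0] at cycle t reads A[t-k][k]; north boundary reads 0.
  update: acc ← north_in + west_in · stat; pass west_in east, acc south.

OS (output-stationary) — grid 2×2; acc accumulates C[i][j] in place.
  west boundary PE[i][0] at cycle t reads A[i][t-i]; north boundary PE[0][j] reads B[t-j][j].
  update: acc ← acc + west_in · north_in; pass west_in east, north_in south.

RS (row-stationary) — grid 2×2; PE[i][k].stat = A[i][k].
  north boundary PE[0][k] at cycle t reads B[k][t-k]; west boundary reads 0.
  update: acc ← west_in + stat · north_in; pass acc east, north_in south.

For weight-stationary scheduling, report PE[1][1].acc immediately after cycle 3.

PE[1][1].acc = 45

WS 2×2: PE[1][1] cycle-by-cycle (with neighbour feeds):
  after 0 — PE[0][1] acc=0, pass-E 0, pass-S 0
  after 0 — PE[1][0] acc=0, pass-E 0, pass-S 0
  after 0 — PE[1][1] acc=0, pass-E 0, pass-S 0
  after 1 — PE[0][1] acc=25, pass-E 5, pass-S 25
  after 1 — PE[1][0] acc=103, pass-E 7, pass-S 103
  after 1 — PE[1][1] acc=0, pass-E 0, pass-S 0
  after 2 — PE[0][1] acc=25, pass-E 5, pass-S 25
  after 2 — PE[1][0] acc=76, pass-E 4, pass-S 76
  after 2 — PE[1][1] acc=60, pass-E 7, pass-S 60
  after 3 — PE[0][1] acc=0, pass-E 0, pass-S 0
  after 3 — PE[1][0] acc=0, pass-E 0, pass-S 0
  after 3 — PE[1][1] acc=45, pass-E 4, pass-S 45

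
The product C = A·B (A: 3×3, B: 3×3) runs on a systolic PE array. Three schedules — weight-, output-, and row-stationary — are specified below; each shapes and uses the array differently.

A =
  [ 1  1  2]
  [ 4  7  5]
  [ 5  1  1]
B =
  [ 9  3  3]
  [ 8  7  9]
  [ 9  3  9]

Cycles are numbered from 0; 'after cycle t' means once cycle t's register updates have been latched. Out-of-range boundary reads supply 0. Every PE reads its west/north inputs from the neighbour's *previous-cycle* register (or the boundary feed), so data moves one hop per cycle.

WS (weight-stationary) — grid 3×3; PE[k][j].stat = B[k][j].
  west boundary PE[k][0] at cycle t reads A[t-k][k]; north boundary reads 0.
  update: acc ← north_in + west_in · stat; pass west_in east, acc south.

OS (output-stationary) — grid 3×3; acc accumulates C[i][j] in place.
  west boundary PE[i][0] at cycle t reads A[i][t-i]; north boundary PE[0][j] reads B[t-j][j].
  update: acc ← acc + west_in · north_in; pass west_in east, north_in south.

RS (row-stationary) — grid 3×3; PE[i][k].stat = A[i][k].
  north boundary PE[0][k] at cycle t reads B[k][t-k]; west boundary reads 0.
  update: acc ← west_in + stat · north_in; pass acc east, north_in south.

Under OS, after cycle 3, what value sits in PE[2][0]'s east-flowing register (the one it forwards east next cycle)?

OS 3×3: PE[2][0] cycle-by-cycle (with neighbour feeds):
  after 0 — PE[1][0] acc=0, pass-E 0, pass-S 0
  after 0 — PE[2][0] acc=0, pass-E 0, pass-S 0
  after 1 — PE[1][0] acc=36, pass-E 4, pass-S 9
  after 1 — PE[2][0] acc=0, pass-E 0, pass-S 0
  after 2 — PE[1][0] acc=92, pass-E 7, pass-S 8
  after 2 — PE[2][0] acc=45, pass-E 5, pass-S 9
  after 3 — PE[1][0] acc=137, pass-E 5, pass-S 9
  after 3 — PE[2][0] acc=53, pass-E 1, pass-S 8

register = 1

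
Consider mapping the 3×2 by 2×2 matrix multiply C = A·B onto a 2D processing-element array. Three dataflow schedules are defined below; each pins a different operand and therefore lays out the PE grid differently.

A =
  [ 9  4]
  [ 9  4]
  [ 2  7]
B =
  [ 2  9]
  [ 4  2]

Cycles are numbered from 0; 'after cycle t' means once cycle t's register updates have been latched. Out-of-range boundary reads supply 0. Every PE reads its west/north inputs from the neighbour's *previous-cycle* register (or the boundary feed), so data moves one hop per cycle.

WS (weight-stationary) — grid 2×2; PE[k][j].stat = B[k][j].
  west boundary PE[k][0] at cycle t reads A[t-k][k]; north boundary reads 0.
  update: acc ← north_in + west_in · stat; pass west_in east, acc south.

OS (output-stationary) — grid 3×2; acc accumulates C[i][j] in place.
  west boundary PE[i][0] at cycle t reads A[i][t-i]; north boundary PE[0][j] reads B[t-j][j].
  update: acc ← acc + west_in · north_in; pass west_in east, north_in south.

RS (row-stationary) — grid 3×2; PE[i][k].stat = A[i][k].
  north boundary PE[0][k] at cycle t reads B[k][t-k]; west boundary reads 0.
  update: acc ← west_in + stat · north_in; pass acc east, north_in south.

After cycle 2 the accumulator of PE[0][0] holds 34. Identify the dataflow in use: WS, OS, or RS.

dataflow = OS

Under WS (2×2), PE[0][0]:
  after 0 — PE[0][0] acc=18, pass-E 9, pass-S 18
  after 1 — PE[0][0] acc=18, pass-E 9, pass-S 18
  after 2 — PE[0][0] acc=4, pass-E 2, pass-S 4
Under OS (3×2), PE[0][0]:
  after 0 — PE[0][0] acc=18, pass-E 9, pass-S 2
  after 1 — PE[0][0] acc=34, pass-E 4, pass-S 4
  after 2 — PE[0][0] acc=34, pass-E 0, pass-S 0
Under RS (3×2), PE[0][0]:
  after 0 — PE[0][0] acc=18, pass-E 18, pass-S 2
  after 1 — PE[0][0] acc=81, pass-E 81, pass-S 9
  after 2 — PE[0][0] acc=0, pass-E 0, pass-S 0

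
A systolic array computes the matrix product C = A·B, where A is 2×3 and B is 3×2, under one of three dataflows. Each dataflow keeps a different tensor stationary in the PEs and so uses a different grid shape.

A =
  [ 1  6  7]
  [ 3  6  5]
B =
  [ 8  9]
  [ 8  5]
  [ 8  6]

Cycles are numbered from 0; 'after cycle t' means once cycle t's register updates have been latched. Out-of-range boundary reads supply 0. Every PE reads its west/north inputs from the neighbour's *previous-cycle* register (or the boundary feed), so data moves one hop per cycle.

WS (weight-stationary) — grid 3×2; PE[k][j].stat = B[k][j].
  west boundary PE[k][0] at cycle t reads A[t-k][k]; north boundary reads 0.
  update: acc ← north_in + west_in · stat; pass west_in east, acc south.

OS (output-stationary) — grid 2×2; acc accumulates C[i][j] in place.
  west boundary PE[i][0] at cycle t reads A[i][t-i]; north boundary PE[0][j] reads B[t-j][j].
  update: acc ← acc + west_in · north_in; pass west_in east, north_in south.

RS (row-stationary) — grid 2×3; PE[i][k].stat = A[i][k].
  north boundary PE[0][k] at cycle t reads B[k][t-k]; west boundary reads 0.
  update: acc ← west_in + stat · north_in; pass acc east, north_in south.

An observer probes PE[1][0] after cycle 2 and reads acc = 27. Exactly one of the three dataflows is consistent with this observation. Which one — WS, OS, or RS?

dataflow = RS

WS [3×2] PE[1][0] across cycles:
  [0] (1,0) acc=0 (h:0 v:0)
  [1] (1,0) acc=56 (h:6 v:56)
  [2] (1,0) acc=72 (h:6 v:72)
OS [2×2] PE[1][0] across cycles:
  [0] (1,0) acc=0 (h:0 v:0)
  [1] (1,0) acc=24 (h:3 v:8)
  [2] (1,0) acc=72 (h:6 v:8)
RS [2×3] PE[1][0] across cycles:
  [0] (1,0) acc=0 (h:0 v:0)
  [1] (1,0) acc=24 (h:24 v:8)
  [2] (1,0) acc=27 (h:27 v:9)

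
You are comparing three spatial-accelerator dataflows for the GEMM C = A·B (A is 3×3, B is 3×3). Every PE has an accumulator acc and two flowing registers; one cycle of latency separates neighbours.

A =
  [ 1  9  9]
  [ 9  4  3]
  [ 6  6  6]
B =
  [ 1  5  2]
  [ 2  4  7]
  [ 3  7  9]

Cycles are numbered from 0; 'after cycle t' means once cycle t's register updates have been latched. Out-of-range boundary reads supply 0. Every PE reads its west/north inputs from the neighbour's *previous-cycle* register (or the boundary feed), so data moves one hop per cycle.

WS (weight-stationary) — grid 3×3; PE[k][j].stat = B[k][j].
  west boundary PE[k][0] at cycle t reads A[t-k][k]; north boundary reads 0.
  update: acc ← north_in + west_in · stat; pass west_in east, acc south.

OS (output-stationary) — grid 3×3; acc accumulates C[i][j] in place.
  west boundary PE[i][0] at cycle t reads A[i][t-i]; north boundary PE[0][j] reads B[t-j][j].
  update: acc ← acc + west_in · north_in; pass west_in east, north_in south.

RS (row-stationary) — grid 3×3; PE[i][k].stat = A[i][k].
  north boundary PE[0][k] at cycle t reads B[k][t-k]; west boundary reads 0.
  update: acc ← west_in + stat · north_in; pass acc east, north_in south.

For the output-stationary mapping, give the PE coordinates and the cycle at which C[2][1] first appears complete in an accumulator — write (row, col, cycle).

OS — PE[2][1] is where C[2][1] collects:
  t=0 PE[2][1]: acc=0 h=0 v=0
  t=1 PE[2][1]: acc=0 h=0 v=0
  t=2 PE[2][1]: acc=0 h=0 v=0
  t=3 PE[2][1]: acc=30 h=6 v=5
  t=4 PE[2][1]: acc=54 h=6 v=4
  t=5 PE[2][1]: acc=96 h=6 v=7

(row, col, cycle) = (2, 1, 5)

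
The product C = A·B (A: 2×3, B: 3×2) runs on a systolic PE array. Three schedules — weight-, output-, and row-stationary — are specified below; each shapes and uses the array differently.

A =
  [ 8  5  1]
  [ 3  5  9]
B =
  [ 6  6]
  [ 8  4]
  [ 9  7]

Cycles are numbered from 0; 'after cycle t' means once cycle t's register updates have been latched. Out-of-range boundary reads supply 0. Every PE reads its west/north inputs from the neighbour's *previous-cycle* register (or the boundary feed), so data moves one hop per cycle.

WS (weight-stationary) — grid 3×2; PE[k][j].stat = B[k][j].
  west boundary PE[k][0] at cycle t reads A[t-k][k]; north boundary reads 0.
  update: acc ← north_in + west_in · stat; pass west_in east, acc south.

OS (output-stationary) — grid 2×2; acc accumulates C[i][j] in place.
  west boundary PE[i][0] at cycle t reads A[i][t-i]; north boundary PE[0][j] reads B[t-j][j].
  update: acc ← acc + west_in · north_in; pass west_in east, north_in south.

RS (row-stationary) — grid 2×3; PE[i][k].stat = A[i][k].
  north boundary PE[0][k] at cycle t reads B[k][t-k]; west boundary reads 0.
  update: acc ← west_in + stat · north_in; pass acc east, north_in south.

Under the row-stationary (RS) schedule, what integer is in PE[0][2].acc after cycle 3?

PE[0][2].acc = 75

RS 2×3: PE[0][2] cycle-by-cycle (with neighbour feeds):
  [0] (0,1) acc=0 (h:0 v:0)
  [0] (0,2) acc=0 (h:0 v:0)
  [1] (0,1) acc=88 (h:88 v:8)
  [1] (0,2) acc=0 (h:0 v:0)
  [2] (0,1) acc=68 (h:68 v:4)
  [2] (0,2) acc=97 (h:97 v:9)
  [3] (0,1) acc=0 (h:0 v:0)
  [3] (0,2) acc=75 (h:75 v:7)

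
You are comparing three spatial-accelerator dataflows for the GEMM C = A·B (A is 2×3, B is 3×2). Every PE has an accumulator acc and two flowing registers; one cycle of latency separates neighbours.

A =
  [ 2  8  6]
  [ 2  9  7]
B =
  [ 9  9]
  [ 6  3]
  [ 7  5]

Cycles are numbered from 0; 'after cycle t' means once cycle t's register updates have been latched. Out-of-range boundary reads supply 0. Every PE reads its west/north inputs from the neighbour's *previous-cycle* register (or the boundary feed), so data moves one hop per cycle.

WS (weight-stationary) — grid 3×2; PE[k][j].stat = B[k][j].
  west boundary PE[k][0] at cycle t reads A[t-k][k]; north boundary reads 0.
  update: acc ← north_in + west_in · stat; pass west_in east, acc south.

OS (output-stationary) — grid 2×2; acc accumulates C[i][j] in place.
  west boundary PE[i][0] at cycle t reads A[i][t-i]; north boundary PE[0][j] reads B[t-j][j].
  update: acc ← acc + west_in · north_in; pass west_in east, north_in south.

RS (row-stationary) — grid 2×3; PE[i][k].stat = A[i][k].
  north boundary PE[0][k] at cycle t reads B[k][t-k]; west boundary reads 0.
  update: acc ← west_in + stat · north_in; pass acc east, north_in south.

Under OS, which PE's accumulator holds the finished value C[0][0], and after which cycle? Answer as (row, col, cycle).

(row, col, cycle) = (0, 0, 2)

Under OS, C[0][0] lands at PE[0][0]:
  [0] (0,0) acc=18 (h:2 v:9)
  [1] (0,0) acc=66 (h:8 v:6)
  [2] (0,0) acc=108 (h:6 v:7)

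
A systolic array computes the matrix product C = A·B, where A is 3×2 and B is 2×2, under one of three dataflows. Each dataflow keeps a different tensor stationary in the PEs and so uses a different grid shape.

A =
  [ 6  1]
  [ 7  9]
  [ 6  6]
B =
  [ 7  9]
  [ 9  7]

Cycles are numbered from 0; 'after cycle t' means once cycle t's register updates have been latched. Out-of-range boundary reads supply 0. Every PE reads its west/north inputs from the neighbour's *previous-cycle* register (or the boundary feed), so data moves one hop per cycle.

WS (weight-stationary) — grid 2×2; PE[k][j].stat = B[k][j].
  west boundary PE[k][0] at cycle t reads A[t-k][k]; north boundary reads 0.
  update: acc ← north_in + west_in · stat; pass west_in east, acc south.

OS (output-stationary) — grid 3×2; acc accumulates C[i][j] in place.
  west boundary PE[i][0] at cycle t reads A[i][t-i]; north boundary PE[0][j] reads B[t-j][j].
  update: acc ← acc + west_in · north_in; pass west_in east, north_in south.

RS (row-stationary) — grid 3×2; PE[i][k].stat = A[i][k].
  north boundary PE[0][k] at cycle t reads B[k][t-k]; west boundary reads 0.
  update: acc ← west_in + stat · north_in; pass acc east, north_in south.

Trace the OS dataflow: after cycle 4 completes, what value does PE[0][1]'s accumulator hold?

PE[0][1].acc = 61

Tracing OS — 3×2 array, target PE[0][1]:
  step 0 · PE0,0: acc=42; fwd→6 fwd↓7
  step 0 · PE0,1: acc=0; fwd→0 fwd↓0
  step 1 · PE0,0: acc=51; fwd→1 fwd↓9
  step 1 · PE0,1: acc=54; fwd→6 fwd↓9
  step 2 · PE0,0: acc=51; fwd→0 fwd↓0
  step 2 · PE0,1: acc=61; fwd→1 fwd↓7
  step 3 · PE0,0: acc=51; fwd→0 fwd↓0
  step 3 · PE0,1: acc=61; fwd→0 fwd↓0
  step 4 · PE0,0: acc=51; fwd→0 fwd↓0
  step 4 · PE0,1: acc=61; fwd→0 fwd↓0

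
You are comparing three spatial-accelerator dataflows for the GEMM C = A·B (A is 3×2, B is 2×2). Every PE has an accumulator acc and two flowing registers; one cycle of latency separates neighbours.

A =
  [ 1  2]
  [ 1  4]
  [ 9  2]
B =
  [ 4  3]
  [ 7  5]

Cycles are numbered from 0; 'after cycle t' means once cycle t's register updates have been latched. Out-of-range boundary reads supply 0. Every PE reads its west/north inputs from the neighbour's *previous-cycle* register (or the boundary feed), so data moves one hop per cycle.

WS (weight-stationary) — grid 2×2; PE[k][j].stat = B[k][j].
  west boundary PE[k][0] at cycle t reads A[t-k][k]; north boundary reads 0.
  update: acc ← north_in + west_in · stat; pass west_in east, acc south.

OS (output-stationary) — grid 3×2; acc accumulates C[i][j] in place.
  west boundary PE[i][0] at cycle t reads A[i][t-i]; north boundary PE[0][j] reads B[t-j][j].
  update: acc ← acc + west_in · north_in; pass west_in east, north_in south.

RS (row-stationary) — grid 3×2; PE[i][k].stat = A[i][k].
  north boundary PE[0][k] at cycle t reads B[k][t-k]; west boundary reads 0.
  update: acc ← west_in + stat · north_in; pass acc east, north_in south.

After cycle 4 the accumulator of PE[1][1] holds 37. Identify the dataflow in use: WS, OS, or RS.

dataflow = WS

Under WS (2×2), PE[1][1]:
  step 0 · PE1,1: acc=0; fwd→0 fwd↓0
  step 1 · PE1,1: acc=0; fwd→0 fwd↓0
  step 2 · PE1,1: acc=13; fwd→2 fwd↓13
  step 3 · PE1,1: acc=23; fwd→4 fwd↓23
  step 4 · PE1,1: acc=37; fwd→2 fwd↓37
Under OS (3×2), PE[1][1]:
  step 0 · PE1,1: acc=0; fwd→0 fwd↓0
  step 1 · PE1,1: acc=0; fwd→0 fwd↓0
  step 2 · PE1,1: acc=3; fwd→1 fwd↓3
  step 3 · PE1,1: acc=23; fwd→4 fwd↓5
  step 4 · PE1,1: acc=23; fwd→0 fwd↓0
Under RS (3×2), PE[1][1]:
  step 0 · PE1,1: acc=0; fwd→0 fwd↓0
  step 1 · PE1,1: acc=0; fwd→0 fwd↓0
  step 2 · PE1,1: acc=32; fwd→32 fwd↓7
  step 3 · PE1,1: acc=23; fwd→23 fwd↓5
  step 4 · PE1,1: acc=0; fwd→0 fwd↓0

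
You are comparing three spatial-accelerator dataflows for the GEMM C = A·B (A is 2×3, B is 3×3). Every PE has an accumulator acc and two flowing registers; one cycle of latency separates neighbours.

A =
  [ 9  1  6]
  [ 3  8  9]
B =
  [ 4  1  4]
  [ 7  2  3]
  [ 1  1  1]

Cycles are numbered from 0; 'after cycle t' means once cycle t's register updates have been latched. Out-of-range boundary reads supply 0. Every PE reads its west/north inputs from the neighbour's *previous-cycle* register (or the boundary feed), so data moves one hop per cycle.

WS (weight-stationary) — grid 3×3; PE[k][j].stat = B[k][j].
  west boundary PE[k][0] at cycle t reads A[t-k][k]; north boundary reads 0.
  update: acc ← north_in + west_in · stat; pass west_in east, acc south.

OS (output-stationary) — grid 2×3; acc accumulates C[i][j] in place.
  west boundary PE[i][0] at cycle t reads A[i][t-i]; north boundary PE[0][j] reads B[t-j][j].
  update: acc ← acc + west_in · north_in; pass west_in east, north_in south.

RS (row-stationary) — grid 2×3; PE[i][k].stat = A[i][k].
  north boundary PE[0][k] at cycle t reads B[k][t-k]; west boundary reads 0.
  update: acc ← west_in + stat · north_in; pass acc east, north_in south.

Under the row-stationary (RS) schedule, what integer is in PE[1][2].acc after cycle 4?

RS (2×3). Following PE[1][2] plus its west/north inputs:
  t=0 PE[0][2]: acc=0 h=0 v=0
  t=0 PE[1][1]: acc=0 h=0 v=0
  t=0 PE[1][2]: acc=0 h=0 v=0
  t=1 PE[0][2]: acc=0 h=0 v=0
  t=1 PE[1][1]: acc=0 h=0 v=0
  t=1 PE[1][2]: acc=0 h=0 v=0
  t=2 PE[0][2]: acc=49 h=49 v=1
  t=2 PE[1][1]: acc=68 h=68 v=7
  t=2 PE[1][2]: acc=0 h=0 v=0
  t=3 PE[0][2]: acc=17 h=17 v=1
  t=3 PE[1][1]: acc=19 h=19 v=2
  t=3 PE[1][2]: acc=77 h=77 v=1
  t=4 PE[0][2]: acc=45 h=45 v=1
  t=4 PE[1][1]: acc=36 h=36 v=3
  t=4 PE[1][2]: acc=28 h=28 v=1

PE[1][2].acc = 28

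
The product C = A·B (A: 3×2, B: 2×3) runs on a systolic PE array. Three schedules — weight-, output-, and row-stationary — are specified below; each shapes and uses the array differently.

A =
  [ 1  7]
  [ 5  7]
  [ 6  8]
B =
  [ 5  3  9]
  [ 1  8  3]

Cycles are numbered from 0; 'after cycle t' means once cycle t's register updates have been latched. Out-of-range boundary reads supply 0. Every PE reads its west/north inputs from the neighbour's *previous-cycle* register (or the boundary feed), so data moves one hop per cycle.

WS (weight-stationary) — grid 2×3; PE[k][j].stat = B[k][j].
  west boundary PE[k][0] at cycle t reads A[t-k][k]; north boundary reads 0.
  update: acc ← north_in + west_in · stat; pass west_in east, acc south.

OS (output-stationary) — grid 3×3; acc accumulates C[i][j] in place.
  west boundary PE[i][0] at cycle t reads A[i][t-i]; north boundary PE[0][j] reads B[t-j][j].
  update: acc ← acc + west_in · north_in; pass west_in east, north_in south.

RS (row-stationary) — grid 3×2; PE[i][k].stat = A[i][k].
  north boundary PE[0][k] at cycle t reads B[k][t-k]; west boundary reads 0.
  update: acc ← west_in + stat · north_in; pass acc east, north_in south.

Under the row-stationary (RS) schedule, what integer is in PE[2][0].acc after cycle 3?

PE[2][0].acc = 18

Tracing RS — 3×2 array, target PE[2][0]:
  after 0 — PE[1][0] acc=0, pass-E 0, pass-S 0
  after 0 — PE[2][0] acc=0, pass-E 0, pass-S 0
  after 1 — PE[1][0] acc=25, pass-E 25, pass-S 5
  after 1 — PE[2][0] acc=0, pass-E 0, pass-S 0
  after 2 — PE[1][0] acc=15, pass-E 15, pass-S 3
  after 2 — PE[2][0] acc=30, pass-E 30, pass-S 5
  after 3 — PE[1][0] acc=45, pass-E 45, pass-S 9
  after 3 — PE[2][0] acc=18, pass-E 18, pass-S 3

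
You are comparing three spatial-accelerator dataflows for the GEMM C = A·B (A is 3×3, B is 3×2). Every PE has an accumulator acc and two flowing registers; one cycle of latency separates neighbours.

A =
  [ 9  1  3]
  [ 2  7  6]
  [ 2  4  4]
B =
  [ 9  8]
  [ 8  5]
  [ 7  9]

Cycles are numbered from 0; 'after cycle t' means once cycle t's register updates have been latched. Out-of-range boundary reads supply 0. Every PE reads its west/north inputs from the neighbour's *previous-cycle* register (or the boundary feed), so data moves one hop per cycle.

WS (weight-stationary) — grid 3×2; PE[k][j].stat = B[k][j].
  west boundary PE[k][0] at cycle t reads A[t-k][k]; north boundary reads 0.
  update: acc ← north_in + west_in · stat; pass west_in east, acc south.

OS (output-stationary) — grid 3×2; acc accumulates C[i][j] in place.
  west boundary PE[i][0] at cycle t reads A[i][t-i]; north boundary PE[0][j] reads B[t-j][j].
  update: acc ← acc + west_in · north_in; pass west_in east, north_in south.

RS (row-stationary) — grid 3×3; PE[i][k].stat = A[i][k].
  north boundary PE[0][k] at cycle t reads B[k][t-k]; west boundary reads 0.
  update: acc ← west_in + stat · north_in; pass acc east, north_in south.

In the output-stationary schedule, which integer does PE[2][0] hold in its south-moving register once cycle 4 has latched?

register = 7

OS on a 3×2 grid — tracing PE[2][0] and its feeders:
  step 0 · PE1,0: acc=0; fwd→0 fwd↓0
  step 0 · PE2,0: acc=0; fwd→0 fwd↓0
  step 1 · PE1,0: acc=18; fwd→2 fwd↓9
  step 1 · PE2,0: acc=0; fwd→0 fwd↓0
  step 2 · PE1,0: acc=74; fwd→7 fwd↓8
  step 2 · PE2,0: acc=18; fwd→2 fwd↓9
  step 3 · PE1,0: acc=116; fwd→6 fwd↓7
  step 3 · PE2,0: acc=50; fwd→4 fwd↓8
  step 4 · PE1,0: acc=116; fwd→0 fwd↓0
  step 4 · PE2,0: acc=78; fwd→4 fwd↓7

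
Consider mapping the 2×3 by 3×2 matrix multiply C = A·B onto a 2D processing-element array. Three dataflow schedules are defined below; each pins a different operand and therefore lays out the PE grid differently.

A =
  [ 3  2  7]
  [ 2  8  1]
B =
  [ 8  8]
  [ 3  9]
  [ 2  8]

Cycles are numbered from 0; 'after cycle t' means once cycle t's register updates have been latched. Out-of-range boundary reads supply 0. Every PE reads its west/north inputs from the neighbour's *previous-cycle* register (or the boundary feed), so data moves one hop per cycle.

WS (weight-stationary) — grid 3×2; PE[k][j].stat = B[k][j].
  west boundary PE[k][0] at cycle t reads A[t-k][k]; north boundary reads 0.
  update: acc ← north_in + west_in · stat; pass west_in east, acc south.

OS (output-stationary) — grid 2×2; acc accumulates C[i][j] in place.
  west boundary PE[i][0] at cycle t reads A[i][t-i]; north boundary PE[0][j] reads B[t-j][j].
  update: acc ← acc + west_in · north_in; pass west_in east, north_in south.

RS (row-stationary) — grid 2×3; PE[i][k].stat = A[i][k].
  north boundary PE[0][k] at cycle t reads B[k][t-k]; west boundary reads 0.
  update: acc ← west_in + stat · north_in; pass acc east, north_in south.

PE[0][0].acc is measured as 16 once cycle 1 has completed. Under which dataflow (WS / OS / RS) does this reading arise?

Under WS (3×2), PE[0][0]:
  after 0 — PE[0][0] acc=24, pass-E 3, pass-S 24
  after 1 — PE[0][0] acc=16, pass-E 2, pass-S 16
Under OS (2×2), PE[0][0]:
  after 0 — PE[0][0] acc=24, pass-E 3, pass-S 8
  after 1 — PE[0][0] acc=30, pass-E 2, pass-S 3
Under RS (2×3), PE[0][0]:
  after 0 — PE[0][0] acc=24, pass-E 24, pass-S 8
  after 1 — PE[0][0] acc=24, pass-E 24, pass-S 8

dataflow = WS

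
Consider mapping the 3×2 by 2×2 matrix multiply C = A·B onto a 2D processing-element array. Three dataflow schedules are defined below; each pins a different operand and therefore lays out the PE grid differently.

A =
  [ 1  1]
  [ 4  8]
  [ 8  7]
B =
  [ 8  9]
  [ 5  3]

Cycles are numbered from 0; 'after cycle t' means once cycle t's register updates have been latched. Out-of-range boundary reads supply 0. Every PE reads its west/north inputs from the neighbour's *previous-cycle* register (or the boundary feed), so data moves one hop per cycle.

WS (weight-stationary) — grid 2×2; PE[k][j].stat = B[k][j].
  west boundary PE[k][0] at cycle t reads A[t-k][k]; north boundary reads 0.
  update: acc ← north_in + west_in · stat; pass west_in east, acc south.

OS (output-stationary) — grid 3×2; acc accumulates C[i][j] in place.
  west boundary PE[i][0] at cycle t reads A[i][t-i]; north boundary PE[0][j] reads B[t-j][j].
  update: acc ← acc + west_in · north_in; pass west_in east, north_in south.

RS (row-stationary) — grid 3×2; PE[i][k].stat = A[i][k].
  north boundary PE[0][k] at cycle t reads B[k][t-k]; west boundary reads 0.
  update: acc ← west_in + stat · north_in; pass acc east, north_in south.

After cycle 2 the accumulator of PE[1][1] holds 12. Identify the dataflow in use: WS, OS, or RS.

dataflow = WS

Under WS (2×2), PE[1][1]:
  t=0 PE[1][1]: acc=0 h=0 v=0
  t=1 PE[1][1]: acc=0 h=0 v=0
  t=2 PE[1][1]: acc=12 h=1 v=12
Under OS (3×2), PE[1][1]:
  t=0 PE[1][1]: acc=0 h=0 v=0
  t=1 PE[1][1]: acc=0 h=0 v=0
  t=2 PE[1][1]: acc=36 h=4 v=9
Under RS (3×2), PE[1][1]:
  t=0 PE[1][1]: acc=0 h=0 v=0
  t=1 PE[1][1]: acc=0 h=0 v=0
  t=2 PE[1][1]: acc=72 h=72 v=5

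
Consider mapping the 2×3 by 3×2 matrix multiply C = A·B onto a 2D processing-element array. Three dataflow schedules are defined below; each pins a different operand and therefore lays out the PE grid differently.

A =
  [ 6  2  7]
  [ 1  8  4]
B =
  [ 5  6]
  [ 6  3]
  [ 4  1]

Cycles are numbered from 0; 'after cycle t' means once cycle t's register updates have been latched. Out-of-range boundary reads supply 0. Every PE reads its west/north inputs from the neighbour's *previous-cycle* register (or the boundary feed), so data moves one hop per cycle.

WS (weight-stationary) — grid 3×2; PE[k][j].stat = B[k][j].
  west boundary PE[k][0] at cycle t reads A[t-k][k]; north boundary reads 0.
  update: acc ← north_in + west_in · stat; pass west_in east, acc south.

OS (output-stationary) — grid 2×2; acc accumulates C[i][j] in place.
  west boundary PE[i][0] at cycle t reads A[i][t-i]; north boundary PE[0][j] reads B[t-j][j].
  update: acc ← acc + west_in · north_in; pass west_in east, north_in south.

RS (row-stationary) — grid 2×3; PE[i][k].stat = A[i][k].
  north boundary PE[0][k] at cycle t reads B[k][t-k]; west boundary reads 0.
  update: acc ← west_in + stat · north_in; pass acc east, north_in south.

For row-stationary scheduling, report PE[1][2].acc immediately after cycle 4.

Tracing RS — 2×3 array, target PE[1][2]:
  c0 r0c2: 0 / 0 / 0
  c0 r1c1: 0 / 0 / 0
  c0 r1c2: 0 / 0 / 0
  c1 r0c2: 0 / 0 / 0
  c1 r1c1: 0 / 0 / 0
  c1 r1c2: 0 / 0 / 0
  c2 r0c2: 70 / 70 / 4
  c2 r1c1: 53 / 53 / 6
  c2 r1c2: 0 / 0 / 0
  c3 r0c2: 49 / 49 / 1
  c3 r1c1: 30 / 30 / 3
  c3 r1c2: 69 / 69 / 4
  c4 r0c2: 0 / 0 / 0
  c4 r1c1: 0 / 0 / 0
  c4 r1c2: 34 / 34 / 1

PE[1][2].acc = 34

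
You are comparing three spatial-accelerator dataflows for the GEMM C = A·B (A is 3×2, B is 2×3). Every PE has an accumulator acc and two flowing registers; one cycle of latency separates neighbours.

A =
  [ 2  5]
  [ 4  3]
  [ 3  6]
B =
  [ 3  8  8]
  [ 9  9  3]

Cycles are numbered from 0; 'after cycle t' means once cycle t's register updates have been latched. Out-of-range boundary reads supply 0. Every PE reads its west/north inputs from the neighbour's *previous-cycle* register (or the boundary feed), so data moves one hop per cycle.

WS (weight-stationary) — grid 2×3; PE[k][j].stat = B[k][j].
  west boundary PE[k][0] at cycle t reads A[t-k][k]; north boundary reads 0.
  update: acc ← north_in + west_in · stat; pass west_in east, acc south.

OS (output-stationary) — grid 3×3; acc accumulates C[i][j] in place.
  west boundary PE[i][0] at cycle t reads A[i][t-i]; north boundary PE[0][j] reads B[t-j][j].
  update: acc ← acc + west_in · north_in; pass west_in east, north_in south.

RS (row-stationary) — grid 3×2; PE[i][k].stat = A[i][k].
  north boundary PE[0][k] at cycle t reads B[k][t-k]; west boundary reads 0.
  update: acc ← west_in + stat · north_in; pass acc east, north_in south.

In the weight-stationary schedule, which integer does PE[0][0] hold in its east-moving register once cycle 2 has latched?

Tracing WS — 2×3 array, target PE[0][0]:
  step 0 · PE0,0: acc=6; fwd→2 fwd↓6
  step 1 · PE0,0: acc=12; fwd→4 fwd↓12
  step 2 · PE0,0: acc=9; fwd→3 fwd↓9

register = 3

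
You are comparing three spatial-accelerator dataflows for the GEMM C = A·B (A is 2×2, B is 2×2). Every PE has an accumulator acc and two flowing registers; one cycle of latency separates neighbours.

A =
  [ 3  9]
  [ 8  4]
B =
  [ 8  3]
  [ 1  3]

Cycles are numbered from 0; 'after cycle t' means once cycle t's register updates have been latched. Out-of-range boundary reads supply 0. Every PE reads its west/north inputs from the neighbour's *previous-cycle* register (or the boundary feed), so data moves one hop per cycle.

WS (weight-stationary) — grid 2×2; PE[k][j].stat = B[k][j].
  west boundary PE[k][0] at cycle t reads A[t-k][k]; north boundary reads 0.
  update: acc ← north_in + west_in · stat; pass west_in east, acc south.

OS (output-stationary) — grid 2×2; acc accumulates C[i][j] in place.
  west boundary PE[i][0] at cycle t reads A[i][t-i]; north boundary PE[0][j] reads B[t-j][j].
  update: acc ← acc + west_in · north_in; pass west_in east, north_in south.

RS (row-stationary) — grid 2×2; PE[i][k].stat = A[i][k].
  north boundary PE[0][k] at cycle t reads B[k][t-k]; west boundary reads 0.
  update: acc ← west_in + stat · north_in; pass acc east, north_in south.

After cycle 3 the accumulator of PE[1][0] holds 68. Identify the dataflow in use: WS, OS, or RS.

dataflow = OS

Under WS (2×2), PE[1][0]:
  c0 r1c0: 0 / 0 / 0
  c1 r1c0: 33 / 9 / 33
  c2 r1c0: 68 / 4 / 68
  c3 r1c0: 0 / 0 / 0
Under OS (2×2), PE[1][0]:
  c0 r1c0: 0 / 0 / 0
  c1 r1c0: 64 / 8 / 8
  c2 r1c0: 68 / 4 / 1
  c3 r1c0: 68 / 0 / 0
Under RS (2×2), PE[1][0]:
  c0 r1c0: 0 / 0 / 0
  c1 r1c0: 64 / 64 / 8
  c2 r1c0: 24 / 24 / 3
  c3 r1c0: 0 / 0 / 0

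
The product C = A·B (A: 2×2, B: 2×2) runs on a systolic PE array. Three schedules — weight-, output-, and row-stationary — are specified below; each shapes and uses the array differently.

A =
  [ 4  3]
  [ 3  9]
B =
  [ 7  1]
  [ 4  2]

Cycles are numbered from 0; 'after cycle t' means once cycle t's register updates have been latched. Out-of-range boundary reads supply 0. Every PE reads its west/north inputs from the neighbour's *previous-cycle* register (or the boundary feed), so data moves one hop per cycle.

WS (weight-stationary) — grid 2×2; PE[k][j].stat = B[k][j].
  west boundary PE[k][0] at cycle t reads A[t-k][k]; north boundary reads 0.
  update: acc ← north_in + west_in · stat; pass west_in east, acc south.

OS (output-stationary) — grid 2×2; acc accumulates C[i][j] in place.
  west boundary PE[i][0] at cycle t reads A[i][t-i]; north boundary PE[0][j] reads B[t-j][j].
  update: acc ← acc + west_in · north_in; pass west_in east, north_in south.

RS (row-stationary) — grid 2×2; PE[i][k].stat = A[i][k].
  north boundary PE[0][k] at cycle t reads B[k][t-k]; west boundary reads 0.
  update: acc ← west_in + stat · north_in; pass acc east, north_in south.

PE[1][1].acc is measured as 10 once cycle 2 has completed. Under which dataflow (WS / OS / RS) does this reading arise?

— WS: 2×2; PE[1][1] trace:
  [0] (1,1) acc=0 (h:0 v:0)
  [1] (1,1) acc=0 (h:0 v:0)
  [2] (1,1) acc=10 (h:3 v:10)
— OS: 2×2; PE[1][1] trace:
  [0] (1,1) acc=0 (h:0 v:0)
  [1] (1,1) acc=0 (h:0 v:0)
  [2] (1,1) acc=3 (h:3 v:1)
— RS: 2×2; PE[1][1] trace:
  [0] (1,1) acc=0 (h:0 v:0)
  [1] (1,1) acc=0 (h:0 v:0)
  [2] (1,1) acc=57 (h:57 v:4)

dataflow = WS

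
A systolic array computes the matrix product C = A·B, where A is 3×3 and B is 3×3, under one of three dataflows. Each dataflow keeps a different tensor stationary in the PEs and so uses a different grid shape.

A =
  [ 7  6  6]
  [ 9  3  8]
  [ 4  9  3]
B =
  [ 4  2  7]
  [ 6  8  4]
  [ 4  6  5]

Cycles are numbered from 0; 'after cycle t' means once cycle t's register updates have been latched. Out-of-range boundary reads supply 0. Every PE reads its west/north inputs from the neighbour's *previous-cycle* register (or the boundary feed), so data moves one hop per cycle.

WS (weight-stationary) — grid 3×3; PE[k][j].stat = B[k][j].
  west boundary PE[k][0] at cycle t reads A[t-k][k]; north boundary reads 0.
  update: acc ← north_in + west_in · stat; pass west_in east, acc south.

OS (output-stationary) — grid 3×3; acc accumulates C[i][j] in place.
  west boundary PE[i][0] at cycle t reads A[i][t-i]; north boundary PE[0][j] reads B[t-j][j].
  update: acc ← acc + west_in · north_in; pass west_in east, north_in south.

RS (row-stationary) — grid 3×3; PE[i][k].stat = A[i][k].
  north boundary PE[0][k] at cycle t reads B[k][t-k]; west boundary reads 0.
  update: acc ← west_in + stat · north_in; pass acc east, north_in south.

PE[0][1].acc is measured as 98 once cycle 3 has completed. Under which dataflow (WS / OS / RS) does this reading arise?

WS (3×3 grid), PE[0][1]:
  0: (0,1).acc=0  regs=<0,0>
  1: (0,1).acc=14  regs=<7,14>
  2: (0,1).acc=18  regs=<9,18>
  3: (0,1).acc=8  regs=<4,8>
OS (3×3 grid), PE[0][1]:
  0: (0,1).acc=0  regs=<0,0>
  1: (0,1).acc=14  regs=<7,2>
  2: (0,1).acc=62  regs=<6,8>
  3: (0,1).acc=98  regs=<6,6>
RS (3×3 grid), PE[0][1]:
  0: (0,1).acc=0  regs=<0,0>
  1: (0,1).acc=64  regs=<64,6>
  2: (0,1).acc=62  regs=<62,8>
  3: (0,1).acc=73  regs=<73,4>

dataflow = OS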